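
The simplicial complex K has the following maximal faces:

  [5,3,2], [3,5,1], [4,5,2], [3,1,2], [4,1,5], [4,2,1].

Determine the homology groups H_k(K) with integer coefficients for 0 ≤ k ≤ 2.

H_0 ≅ Z,  H_1 = 0,  H_2 ≅ Z.

K has 5 vertices, 9 edges, 6 triangles.
rank ∂_0 = 0, rank ∂_1 = 4 ⇒ b_0 = 5 − 0 − 4 = 1; all invariant factors of ∂_1 are 1 so no torsion. So H_0 = Z.
rank ∂_1 = 4, rank ∂_2 = 5 ⇒ b_1 = 9 − 4 − 5 = 0; all invariant factors of ∂_2 are 1 so no torsion. So H_1 = 0.
rank ∂_2 = 5, rank ∂_3 = 0 ⇒ b_2 = 6 − 5 − 0 = 1. So H_2 = Z.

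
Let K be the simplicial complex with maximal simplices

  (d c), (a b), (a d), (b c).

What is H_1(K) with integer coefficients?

H_1 ≅ Z.

Fix the vertex order a < b < c < d and write every simplex with vertices in increasing order. Then dim K = 1 and the simplices of K are:

  0-simplices (4): a, b, c, d
  1-simplices (4): ab, ad, bc, cd

Hence C_0 ≅ Z^4, C_1 ≅ Z^4.

Boundary ∂_1: C_1 → C_0 is given by ∂[p,q] = [q] − [p]. For instance
  ∂cd = d − c.
This gives a 4×4 integer matrix of rank 3; reducing to Smith normal form yields diagonal entries (1,1,1).

Now H_k = ker ∂_k / im ∂_{k+1}, so:

  H_1: rank ker ∂_1 − rank ∂_2 = (4 − 3) − 0 = 1, and there is no ∂_2, so H_1 ≅ Z.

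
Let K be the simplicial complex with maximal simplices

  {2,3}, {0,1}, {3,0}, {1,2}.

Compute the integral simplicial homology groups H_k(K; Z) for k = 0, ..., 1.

H_0 ≅ Z,  H_1 ≅ Z.

Fix the vertex order 0 < 1 < 2 < 3 and write every simplex with vertices in increasing order. Then dim K = 1 and the simplices of K are:

  0-simplices (4): [0], [1], [2], [3]
  1-simplices (4): [0,1], [0,3], [1,2], [2,3]

giving chain groups C_0 ≅ Z^4, C_1 ≅ Z^4.

Boundary ∂_1: C_1 → C_0 sends each edge [p,q] (with p < q) to q − p.
The 4×4 boundary matrix has rank 3 and Smith normal form diag(1,1,1).

Reading off H_k = ker ∂_k / im ∂_{k+1}:

  H_0: rank C_0 − rank ∂_1 = 4 − 3 = 1, and the invariant factors of ∂_1 are all 1, so H_0 = Z.
  H_1: rank ker ∂_1 − rank ∂_2 = (4 − 3) − 0 = 1, and there is no ∂_2, so H_1 = Z.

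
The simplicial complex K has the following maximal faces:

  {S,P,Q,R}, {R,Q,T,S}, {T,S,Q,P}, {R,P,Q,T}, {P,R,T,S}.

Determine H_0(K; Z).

We work with the vertex ordering P < Q < R < S < T. The simplices of K, each written with vertices in increasing order, are:

  0-simplices (5): P, Q, R, S, T
  1-simplices (10): PQ, PR, PS, PT, QR, QS, QT, RS, RT, ST
  2-simplices (10): PQR, PQS, PQT, PRS, PRT, PST, QRS, QRT, QST, RST
  3-simplices (5): PQRS, PQRT, PQST, PRST, QRST

Hence C_0 ≅ Z^5, C_1 ≅ Z^10, C_2 ≅ Z^10, C_3 ≅ Z^5.

∂_1: C_1 → C_0 maps an edge to its endpoints' difference, ∂[p,q] = q − p.
As a 5×10 matrix over Z this has rank 4, with invariant factors (1,1,1,1).

∂_2: C_2 → C_1 sends each 2-simplex [p,q,r] to [q,r] − [p,r] + [p,q]. For instance
  ∂PST = ST − PT + PS,
  ∂PQS = QS − PS + PQ.
This gives a 10×10 integer matrix of rank 6; reducing to Smith normal form yields diagonal entries (1,1,1,1,1,1).

The boundary map ∂_3: C_3 → C_2 sends each 3-simplex σ to the alternating sum Σ_i (−1)^i (σ with its i-th vertex removed). For instance
  ∂PRST = RST − PST + PRT − PRS,
  ∂PQRT = QRT − PRT + PQT − PQR.
As a 10×5 matrix over Z this has rank 4, with invariant factors (1,1,1,1).

Now H_k = ker ∂_k / im ∂_{k+1}, so:

  H_0: rank C_0 − rank ∂_1 = 5 − 4 = 1, and the invariant factors of ∂_1 are all 1, so H_0 = Z.

(K is a triangulation of the 3-sphere S^3.)

H_0 = Z.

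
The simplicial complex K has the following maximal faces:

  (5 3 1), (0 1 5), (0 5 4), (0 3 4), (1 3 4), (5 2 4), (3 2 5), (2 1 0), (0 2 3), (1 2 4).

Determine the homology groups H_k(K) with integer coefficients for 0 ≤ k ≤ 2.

H_0 ≅ Z,  H_1 ≅ Z/2,  H_2 = 0.

Take the total order 0 < 1 < 2 < 3 < 4 < 5 on the vertex set. Then K (dimension 2) consists of the simplices:

  0-simplices (6): [0], [1], [2], [3], [4], [5]
  1-simplices (15): [0,1], [0,2], [0,3], [0,4], [0,5], [1,2], [1,3], [1,4], [1,5], [2,3], [2,4], [2,5], [3,4], [3,5], [4,5]
  2-simplices (10): [0,1,2], [0,1,5], [0,2,3], [0,3,4], [0,4,5], [1,2,4], [1,3,4], [1,3,5], [2,3,5], [2,4,5]

so the chain groups are C_0 ≅ Z^6, C_1 ≅ Z^15, C_2 ≅ Z^10.

Boundary ∂_1: C_1 → C_0 is given by ∂[p,q] = [q] − [p].
This gives a 6×15 integer matrix of rank 5; reducing to Smith normal form yields diagonal entries (1,1,1,1,1).

Boundary ∂_2: C_2 → C_1 sends each 2-simplex [p,q,r] to [q,r] − [p,r] + [p,q]. For instance
  ∂[0,4,5] = [4,5] − [0,5] + [0,4],
  ∂[0,3,4] = [3,4] − [0,4] + [0,3].
This gives a 15×10 integer matrix of rank 10; reducing to Smith normal form yields diagonal entries (1,1,1,1,1,1,1,1,1,2).

Computing H_k = (kernel of ∂_k) / (image of ∂_{k+1}):

  H_0: rank C_0 − rank ∂_1 = 6 − 5 = 1, and the invariant factors of ∂_1 are all 1, so H_0 ≅ Z.
  H_1: rank ker ∂_1 − rank ∂_2 = (15 − 5) − 10 = 0, and ∂_2 has invariant factor 2 > 1, so H_1 ≅ Z/2.
  H_2: rank ker ∂_2 − rank ∂_3 = (10 − 10) − 0 = 0, and there is no ∂_3, so H_2 ≅ 0.

As a check, the Euler characteristic is 6 − 15 + 10 = 1, which agrees with 1 − 0 + 0 = 1.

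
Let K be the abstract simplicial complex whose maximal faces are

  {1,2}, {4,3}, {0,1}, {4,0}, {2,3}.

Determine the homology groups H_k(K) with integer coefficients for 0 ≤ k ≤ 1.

H_0 = Z,  H_1 = Z.

Order the vertices as 0 < 1 < 2 < 3 < 4. Listing each simplex with vertices in this order, K has dimension 1 with simplices:

  0-simplices (5): [0], [1], [2], [3], [4]
  1-simplices (5): [0,1], [0,4], [1,2], [2,3], [3,4]

Hence C_0 ≅ Z^5, C_1 ≅ Z^5.

∂_1: C_1 → C_0 sends each edge [p,q] (with p < q) to q − p.
The 5×5 boundary matrix has rank 4 and Smith normal form diag(1,1,1,1).

From H_k ≅ ker(∂_k) / im(∂_{k+1}) we obtain:

  H_0: rank C_0 − rank ∂_1 = 5 − 4 = 1, and the invariant factors of ∂_1 are all 1, so H_0 ≅ Z.
  H_1: rank ker ∂_1 − rank ∂_2 = (5 − 4) − 0 = 1, and there is no ∂_2, so H_1 ≅ Z.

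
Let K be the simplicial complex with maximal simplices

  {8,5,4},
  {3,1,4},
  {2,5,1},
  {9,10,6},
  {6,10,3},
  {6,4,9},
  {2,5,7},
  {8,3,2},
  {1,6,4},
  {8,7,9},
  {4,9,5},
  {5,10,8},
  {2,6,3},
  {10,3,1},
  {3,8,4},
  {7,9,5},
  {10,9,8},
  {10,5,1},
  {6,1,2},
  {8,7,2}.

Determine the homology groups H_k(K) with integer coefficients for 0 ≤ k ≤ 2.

We work with the vertex ordering 1 < 2 < 3 < 4 < 5 < 6 < 7 < 8 < 9 < 10. The simplices of K, each written with vertices in increasing order, are:

  0-simplices (10): [1], [2], [3], [4], [5], [6], [7], [8], [9], [10]
  1-simplices (30): (30 of them)
  2-simplices (20): (20 of them)

so the chain groups are C_0 ≅ Z^10, C_1 ≅ Z^30, C_2 ≅ Z^20.

The boundary map ∂_1: C_1 → C_0 maps an edge to its endpoints' difference, ∂[p,q] = q − p. For instance
  ∂[5,7] = [7] − [5].
This gives a 10×30 integer matrix of rank 9; reducing to Smith normal form yields diagonal entries (1,1,1,1,1,1,1,1,1).

∂_2: C_2 → C_1 sends each 2-simplex [p,q,r] to [q,r] − [p,r] + [p,q]. For instance
  ∂[8,9,10] = [9,10] − [8,10] + [8,9],
  ∂[5,7,9] = [7,9] − [5,9] + [5,7].
The resulting 30×20 matrix has rank 20, and its Smith normal form has invariant factors (1,1,1,1,1,1,1,1,1,1,1,1,1,1,1,1,1,1,1,2).

Now H_k = ker ∂_k / im ∂_{k+1}, so:

  H_0: rank C_0 − rank ∂_1 = 10 − 9 = 1, and the invariant factors of ∂_1 are all 1, so H_0 ≅ Z.
  H_1: rank ker ∂_1 − rank ∂_2 = (30 − 9) − 20 = 1, and ∂_2 has invariant factor 2 > 1, so H_1 ≅ Z ⊕ Z/2Z.
  H_2: rank ker ∂_2 − rank ∂_3 = (20 − 20) − 0 = 0, and there is no ∂_3, so H_2 ≅ 0.

H_0 ≅ Z,  H_1 ≅ Z ⊕ Z/2Z,  H_2 = 0.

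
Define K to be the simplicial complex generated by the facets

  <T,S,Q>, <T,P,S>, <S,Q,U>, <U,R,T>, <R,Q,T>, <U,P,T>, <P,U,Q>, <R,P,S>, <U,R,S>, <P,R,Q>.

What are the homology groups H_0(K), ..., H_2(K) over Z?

H_0 ≅ Z,  H_1 ≅ Z/2,  H_2 = 0.

Order the vertices as P < Q < R < S < T < U. Listing each simplex with vertices in this order, K has dimension 2 with simplices:

  0-simplices (6): P, Q, R, S, T, U
  1-simplices (15): PQ, PR, PS, PT, PU, QR, QS, QT, QU, RS, RT, RU, ST, SU, TU
  2-simplices (10): PQR, PQU, PRS, PST, PTU, QRT, QST, QSU, RSU, RTU

giving chain groups C_0 ≅ Z^6, C_1 ≅ Z^15, C_2 ≅ Z^10.

The boundary map ∂_1: C_1 → C_0 is given by ∂[p,q] = [q] − [p]. For instance
  ∂PU = U − P.
This gives a 6×15 integer matrix of rank 5; reducing to Smith normal form yields diagonal entries (1,1,1,1,1).

The boundary map ∂_2: C_2 → C_1 acts by ∂[p,q,r] = [q,r] − [p,r] + [p,q]. For instance
  ∂RTU = TU − RU + RT,
  ∂PTU = TU − PU + PT.
The resulting 15×10 matrix has rank 10, and its Smith normal form has invariant factors (1,1,1,1,1,1,1,1,1,2).

From H_k ≅ ker(∂_k) / im(∂_{k+1}) we obtain:

  H_0: rank C_0 − rank ∂_1 = 6 − 5 = 1, and the invariant factors of ∂_1 are all 1, so H_0 = Z.
  H_1: rank ker ∂_1 − rank ∂_2 = (15 − 5) − 10 = 0, and ∂_2 has invariant factor 2 > 1, so H_1 = Z/2.
  H_2: rank ker ∂_2 − rank ∂_3 = (10 − 10) − 0 = 0, and there is no ∂_3, so H_2 = 0.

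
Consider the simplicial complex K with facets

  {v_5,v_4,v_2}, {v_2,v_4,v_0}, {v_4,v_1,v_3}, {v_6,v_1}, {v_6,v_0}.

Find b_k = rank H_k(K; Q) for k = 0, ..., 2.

Take the total order v_0 < v_1 < v_2 < v_3 < v_4 < v_5 < v_6 on the vertex set. Then K (dimension 2) consists of the simplices:

  0-simplices (7): [v_0], [v_1], [v_2], [v_3], [v_4], [v_5], [v_6]
  1-simplices (10): [v_0,v_2], [v_0,v_4], [v_0,v_6], [v_1,v_3], [v_1,v_4], [v_1,v_6], [v_2,v_4], [v_2,v_5], [v_3,v_4], [v_4,v_5]
  2-simplices (3): [v_0,v_2,v_4], [v_1,v_3,v_4], [v_2,v_4,v_5]

Hence C_0 ≅ Z^7, C_1 ≅ Z^10, C_2 ≅ Z^3.

Boundary ∂_1: C_1 → C_0 is given by ∂[p,q] = [q] − [p]. For instance
  ∂[v_1,v_3] = [v_3] − [v_1].
The 7×10 boundary matrix has rank 6 and Smith normal form diag(1,1,1,1,1,1).

∂_2: C_2 → C_1 maps a triangle to the signed sum of its edges. For instance
  ∂[v_0,v_2,v_4] = [v_2,v_4] − [v_0,v_4] + [v_0,v_2],
  ∂[v_1,v_3,v_4] = [v_3,v_4] − [v_1,v_4] + [v_1,v_3].
The resulting 10×3 matrix has rank 3, and its Smith normal form has invariant factors (1,1,1).

From H_k ≅ ker(∂_k) / im(∂_{k+1}) we obtain:

  H_0: rank C_0 − rank ∂_1 = 7 − 6 = 1, and the invariant factors of ∂_1 are all 1, so H_0 ≅ Z.
  H_1: rank ker ∂_1 − rank ∂_2 = (10 − 6) − 3 = 1, and the invariant factors of ∂_2 are all 1, so H_1 ≅ Z.
  H_2: rank ker ∂_2 − rank ∂_3 = (3 − 3) − 0 = 0, and there is no ∂_3, so H_2 ≅ 0.

As a check, the Euler characteristic is 7 − 10 + 3 = 0, which agrees with 1 − 1 + 0 = 0.

Hence the Betti numbers are b_0 = 1, b_1 = 1, b_2 = 0.

b_0 = 1, b_1 = 1, b_2 = 0.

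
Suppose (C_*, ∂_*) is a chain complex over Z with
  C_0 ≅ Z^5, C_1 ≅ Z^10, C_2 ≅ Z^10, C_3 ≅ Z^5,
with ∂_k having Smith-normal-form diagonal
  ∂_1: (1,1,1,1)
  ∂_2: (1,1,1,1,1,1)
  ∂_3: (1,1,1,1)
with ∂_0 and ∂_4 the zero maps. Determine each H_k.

H_0: b_0 = 5 − 0 − 4 = 1; torsion from ∂_1 factors > 1: none. So H_0 ≅ Z.
H_1: b_1 = 10 − 4 − 6 = 0; torsion from ∂_2 factors > 1: none. So H_1 ≅ 0.
H_2: b_2 = 10 − 6 − 4 = 0; torsion from ∂_3 factors > 1: none. So H_2 ≅ 0.
H_3: b_3 = 5 − 4 − 0 = 1; torsion from ∂_4 factors > 1: none. So H_3 ≅ Z.

H_0 ≅ Z,  H_1 = 0,  H_2 = 0,  H_3 ≅ Z.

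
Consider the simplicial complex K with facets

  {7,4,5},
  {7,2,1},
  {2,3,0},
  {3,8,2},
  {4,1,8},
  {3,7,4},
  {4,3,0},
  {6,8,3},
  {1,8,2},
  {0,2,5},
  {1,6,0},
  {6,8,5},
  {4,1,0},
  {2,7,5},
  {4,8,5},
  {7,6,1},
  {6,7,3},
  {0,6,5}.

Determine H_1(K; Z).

K has 9 vertices, 27 edges, 18 triangles.
rank ∂_1 = 8, rank ∂_2 = 17 ⇒ b_1 = 27 − 8 − 17 = 2; all invariant factors of ∂_2 are 1 so no torsion. So H_1 ≅ Z^2.

H_1 ≅ Z^2.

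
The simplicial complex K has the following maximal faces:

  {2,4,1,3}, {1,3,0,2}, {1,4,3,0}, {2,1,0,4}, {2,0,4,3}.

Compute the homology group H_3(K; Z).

H_3 = Z.

Take the total order 0 < 1 < 2 < 3 < 4 on the vertex set. Then K (dimension 3) consists of the simplices:

  0-simplices (5): [0], [1], [2], [3], [4]
  1-simplices (10): [0,1], [0,2], [0,3], [0,4], [1,2], [1,3], [1,4], [2,3], [2,4], [3,4]
  2-simplices (10): [0,1,2], [0,1,3], [0,1,4], [0,2,3], [0,2,4], [0,3,4], [1,2,3], [1,2,4], [1,3,4], [2,3,4]
  3-simplices (5): [0,1,2,3], [0,1,2,4], [0,1,3,4], [0,2,3,4], [1,2,3,4]

Hence C_0 ≅ Z^5, C_1 ≅ Z^10, C_2 ≅ Z^10, C_3 ≅ Z^5.

The boundary map ∂_1: C_1 → C_0 maps an edge to its endpoints' difference, ∂[p,q] = q − p. For instance
  ∂[1,3] = [3] − [1].
The resulting 5×10 matrix has rank 4, and its Smith normal form has invariant factors (1,1,1,1).

The boundary map ∂_2: C_2 → C_1 sends each 2-simplex [p,q,r] to [q,r] − [p,r] + [p,q]. For instance
  ∂[1,2,3] = [2,3] − [1,3] + [1,2],
  ∂[0,1,3] = [1,3] − [0,3] + [0,1].
The resulting 10×10 matrix has rank 6, and its Smith normal form has invariant factors (1,1,1,1,1,1).

∂_3: C_3 → C_2 sends each 3-simplex σ to the alternating sum Σ_i (−1)^i (σ with its i-th vertex removed). For instance
  ∂[0,2,3,4] = [2,3,4] − [0,3,4] + [0,2,4] − [0,2,3],
  ∂[0,1,3,4] = [1,3,4] − [0,3,4] + [0,1,4] − [0,1,3].
As a 10×5 matrix over Z this has rank 4, with invariant factors (1,1,1,1).

Now H_k = ker ∂_k / im ∂_{k+1}, so:

  H_3: rank ker ∂_3 − rank ∂_4 = (5 − 4) − 0 = 1, and there is no ∂_4, so H_3 ≅ Z.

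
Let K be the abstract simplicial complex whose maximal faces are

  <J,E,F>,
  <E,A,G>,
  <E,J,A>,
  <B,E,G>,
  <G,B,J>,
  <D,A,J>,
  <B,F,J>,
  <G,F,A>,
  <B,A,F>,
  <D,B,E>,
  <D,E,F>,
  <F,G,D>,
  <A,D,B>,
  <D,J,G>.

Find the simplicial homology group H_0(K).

H_0 ≅ Z.

We work with the vertex ordering A < B < D < E < F < G < J. The simplices of K, each written with vertices in increasing order, are:

  0-simplices (7): A, B, D, E, F, G, J
  1-simplices (21): AB, AD, AE, AF, AG, AJ, BD, BE, BF, BG, BJ, DE, DF, DG, DJ, EF, EG, EJ, FG, FJ, GJ
  2-simplices (14): ABD, ABF, ADJ, AEG, AEJ, AFG, BDE, BEG, BFJ, BGJ, DEF, DFG, DGJ, EFJ

giving chain groups C_0 ≅ Z^7, C_1 ≅ Z^21, C_2 ≅ Z^14.

Boundary ∂_1: C_1 → C_0 maps an edge to its endpoints' difference, ∂[p,q] = q − p. For instance
  ∂AG = G − A.
The resulting 7×21 matrix has rank 6, and its Smith normal form has invariant factors (1,1,1,1,1,1).

∂_2: C_2 → C_1 maps a triangle to the signed sum of its edges. For instance
  ∂ABF = BF − AF + AB,
  ∂BGJ = GJ − BJ + BG.
As a 21×14 matrix over Z this has rank 13, with invariant factors (1,1,1,1,1,1,1,1,1,1,1,1,1).

From H_k ≅ ker(∂_k) / im(∂_{k+1}) we obtain:

  H_0: rank C_0 − rank ∂_1 = 7 − 6 = 1, and the invariant factors of ∂_1 are all 1, so H_0 = Z.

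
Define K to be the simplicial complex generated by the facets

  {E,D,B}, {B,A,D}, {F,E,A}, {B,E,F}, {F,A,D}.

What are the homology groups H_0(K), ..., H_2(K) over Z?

We work with the vertex ordering A < B < D < E < F. The simplices of K, each written with vertices in increasing order, are:

  0-simplices (5): A, B, D, E, F
  1-simplices (10): AB, AD, AE, AF, BD, BE, BF, DE, DF, EF
  2-simplices (5): ABD, ADF, AEF, BDE, BEF

Hence C_0 ≅ Z^5, C_1 ≅ Z^10, C_2 ≅ Z^5.

Boundary ∂_1: C_1 → C_0 is given by ∂[p,q] = [q] − [p]. For instance
  ∂DE = E − D.
As a 5×10 matrix over Z this has rank 4, with invariant factors (1,1,1,1).

∂_2: C_2 → C_1 acts by ∂[p,q,r] = [q,r] − [p,r] + [p,q]. For instance
  ∂BEF = EF − BF + BE,
  ∂ADF = DF − AF + AD.
This gives a 10×5 integer matrix of rank 5; reducing to Smith normal form yields diagonal entries (1,1,1,1,1).

From H_k ≅ ker(∂_k) / im(∂_{k+1}) we obtain:

  H_0: rank C_0 − rank ∂_1 = 5 − 4 = 1, and the invariant factors of ∂_1 are all 1, so H_0 ≅ Z.
  H_1: rank ker ∂_1 − rank ∂_2 = (10 − 4) − 5 = 1, and the invariant factors of ∂_2 are all 1, so H_1 ≅ Z.
  H_2: rank ker ∂_2 − rank ∂_3 = (5 − 5) − 0 = 0, and there is no ∂_3, so H_2 ≅ 0.

As a check, the Euler characteristic is 5 − 10 + 5 = 0, which agrees with 1 − 1 + 0 = 0.

H_0 = Z,  H_1 = Z,  H_2 = 0.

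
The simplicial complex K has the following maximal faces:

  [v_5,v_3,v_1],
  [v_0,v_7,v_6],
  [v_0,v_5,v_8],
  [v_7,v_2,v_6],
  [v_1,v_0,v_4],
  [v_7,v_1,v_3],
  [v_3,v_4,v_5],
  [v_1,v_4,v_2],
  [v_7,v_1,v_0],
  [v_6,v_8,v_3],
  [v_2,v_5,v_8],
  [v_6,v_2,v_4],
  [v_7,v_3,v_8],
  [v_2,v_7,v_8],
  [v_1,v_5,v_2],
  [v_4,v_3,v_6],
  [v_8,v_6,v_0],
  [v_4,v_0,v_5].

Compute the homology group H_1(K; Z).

H_1 = Z ⊕ Z_2.

Fix the vertex order v_0 < v_1 < v_2 < v_3 < v_4 < v_5 < v_6 < v_7 < v_8 and write every simplex with vertices in increasing order. Then dim K = 2 and the simplices of K are:

  0-simplices (9): [v_0], [v_1], [v_2], [v_3], [v_4], [v_5], [v_6], [v_7], [v_8]
  1-simplices (27): (27 of them)
  2-simplices (18): (18 of them)

giving chain groups C_0 ≅ Z^9, C_1 ≅ Z^27, C_2 ≅ Z^18.

Boundary ∂_1: C_1 → C_0 is given by ∂[p,q] = [q] − [p].
As a 9×27 matrix over Z this has rank 8, with invariant factors (1,1,1,1,1,1,1,1).

Boundary ∂_2: C_2 → C_1 sends each 2-simplex [p,q,r] to [q,r] − [p,r] + [p,q]. For instance
  ∂[v_3,v_6,v_8] = [v_6,v_8] − [v_3,v_8] + [v_3,v_6],
  ∂[v_0,v_4,v_5] = [v_4,v_5] − [v_0,v_5] + [v_0,v_4].
The 27×18 boundary matrix has rank 18 and Smith normal form diag(1,1,1,1,1,1,1,1,1,1,1,1,1,1,1,1,1,2).

From H_k ≅ ker(∂_k) / im(∂_{k+1}) we obtain:

  H_1: rank ker ∂_1 − rank ∂_2 = (27 − 8) − 18 = 1, and ∂_2 has invariant factor 2 > 1, so H_1 = Z ⊕ Z_2.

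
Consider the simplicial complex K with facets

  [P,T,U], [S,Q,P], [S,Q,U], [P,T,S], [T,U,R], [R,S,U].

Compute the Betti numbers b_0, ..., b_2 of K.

We work with the vertex ordering P < Q < R < S < T < U. The simplices of K, each written with vertices in increasing order, are:

  0-simplices (6): P, Q, R, S, T, U
  1-simplices (12): PQ, PS, PT, PU, QS, QU, RS, RT, RU, ST, SU, TU
  2-simplices (6): PQS, PST, PTU, QSU, RSU, RTU

giving chain groups C_0 ≅ Z^6, C_1 ≅ Z^12, C_2 ≅ Z^6.

∂_1: C_1 → C_0 maps an edge to its endpoints' difference, ∂[p,q] = q − p. For instance
  ∂PQ = Q − P.
This gives a 6×12 integer matrix of rank 5; reducing to Smith normal form yields diagonal entries (1,1,1,1,1).

The boundary map ∂_2: C_2 → C_1 maps a triangle to the signed sum of its edges. For instance
  ∂PTU = TU − PU + PT,
  ∂RTU = TU − RU + RT.
The resulting 12×6 matrix has rank 6, and its Smith normal form has invariant factors (1,1,1,1,1,1).

Reading off H_k = ker ∂_k / im ∂_{k+1}:

  H_0: rank C_0 − rank ∂_1 = 6 − 5 = 1, and the invariant factors of ∂_1 are all 1, so H_0 ≅ Z.
  H_1: rank ker ∂_1 − rank ∂_2 = (12 − 5) − 6 = 1, and the invariant factors of ∂_2 are all 1, so H_1 ≅ Z.
  H_2: rank ker ∂_2 − rank ∂_3 = (6 − 6) − 0 = 0, and there is no ∂_3, so H_2 ≅ 0.

As a check, the Euler characteristic is 6 − 12 + 6 = 0, which agrees with 1 − 1 + 0 = 0.
(K is a triangulation of the cylinder S^1 x I.)

Hence the Betti numbers are b_0 = 1, b_1 = 1, b_2 = 0.

b_0 = 1, b_1 = 1, b_2 = 0.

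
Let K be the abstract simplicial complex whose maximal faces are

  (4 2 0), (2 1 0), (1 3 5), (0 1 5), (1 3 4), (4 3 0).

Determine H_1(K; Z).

Fix the vertex order 0 < 1 < 2 < 3 < 4 < 5 and write every simplex with vertices in increasing order. Then dim K = 2 and the simplices of K are:

  0-simplices (6): [0], [1], [2], [3], [4], [5]
  1-simplices (12): [0,1], [0,2], [0,3], [0,4], [0,5], [1,2], [1,3], [1,4], [1,5], [2,4], [3,4], [3,5]
  2-simplices (6): [0,1,2], [0,1,5], [0,2,4], [0,3,4], [1,3,4], [1,3,5]

Hence C_0 ≅ Z^6, C_1 ≅ Z^12, C_2 ≅ Z^6.

∂_1: C_1 → C_0 maps an edge to its endpoints' difference, ∂[p,q] = q − p.
This gives a 6×12 integer matrix of rank 5; reducing to Smith normal form yields diagonal entries (1,1,1,1,1).

∂_2: C_2 → C_1 sends each 2-simplex [p,q,r] to [q,r] − [p,r] + [p,q]. For instance
  ∂[0,2,4] = [2,4] − [0,4] + [0,2],
  ∂[0,1,2] = [1,2] − [0,2] + [0,1].
The resulting 12×6 matrix has rank 6, and its Smith normal form has invariant factors (1,1,1,1,1,1).

From H_k ≅ ker(∂_k) / im(∂_{k+1}) we obtain:

  H_1: rank ker ∂_1 − rank ∂_2 = (12 − 5) − 6 = 1, and the invariant factors of ∂_2 are all 1, so H_1 ≅ Z.

H_1 ≅ Z.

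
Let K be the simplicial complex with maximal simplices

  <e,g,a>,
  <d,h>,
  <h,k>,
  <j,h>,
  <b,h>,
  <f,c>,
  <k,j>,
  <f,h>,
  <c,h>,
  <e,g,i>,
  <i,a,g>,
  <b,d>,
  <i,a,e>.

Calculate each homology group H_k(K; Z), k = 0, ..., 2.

Fix the vertex order a < b < c < d < e < f < g < h < i < j < k and write every simplex with vertices in increasing order. Then dim K = 2 and the simplices of K are:

  0-simplices (11): a, b, c, d, e, f, g, h, i, j, k
  1-simplices (15): ae, ag, ai, bd, bh, cf, ch, dh, eg, ei, fh, gi, hj, hk, jk
  2-simplices (4): aeg, aei, agi, egi

so the chain groups are C_0 ≅ Z^11, C_1 ≅ Z^15, C_2 ≅ Z^4.

∂_1: C_1 → C_0 is given by ∂[p,q] = [q] − [p]. For instance
  ∂bd = d − b.
This gives a 11×15 integer matrix of rank 9; reducing to Smith normal form yields diagonal entries (1,1,1,1,1,1,1,1,1).

Boundary ∂_2: C_2 → C_1 maps a triangle to the signed sum of its edges. For instance
  ∂agi = gi − ai + ag,
  ∂aei = ei − ai + ae.
The 15×4 boundary matrix has rank 3 and Smith normal form diag(1,1,1).

Now H_k = ker ∂_k / im ∂_{k+1}, so:

  H_0: rank C_0 − rank ∂_1 = 11 − 9 = 2, and the invariant factors of ∂_1 are all 1, so H_0 = Z^2.
  H_1: rank ker ∂_1 − rank ∂_2 = (15 − 9) − 3 = 3, and the invariant factors of ∂_2 are all 1, so H_1 = Z^3.
  H_2: rank ker ∂_2 − rank ∂_3 = (4 − 3) − 0 = 1, and there is no ∂_3, so H_2 = Z.

As a check, the Euler characteristic is 11 − 15 + 4 = 0, which agrees with 2 − 3 + 1 = 0.

H_0 ≅ Z^2,  H_1 ≅ Z^3,  H_2 ≅ Z.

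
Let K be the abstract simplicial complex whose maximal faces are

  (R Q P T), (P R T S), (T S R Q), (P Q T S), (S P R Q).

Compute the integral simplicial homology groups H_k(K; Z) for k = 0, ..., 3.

H_0 ≅ Z,  H_1 = 0,  H_2 = 0,  H_3 ≅ Z.

Take the total order P < Q < R < S < T on the vertex set. Then K (dimension 3) consists of the simplices:

  0-simplices (5): P, Q, R, S, T
  1-simplices (10): PQ, PR, PS, PT, QR, QS, QT, RS, RT, ST
  2-simplices (10): PQR, PQS, PQT, PRS, PRT, PST, QRS, QRT, QST, RST
  3-simplices (5): PQRS, PQRT, PQST, PRST, QRST

giving chain groups C_0 ≅ Z^5, C_1 ≅ Z^10, C_2 ≅ Z^10, C_3 ≅ Z^5.

Boundary ∂_1: C_1 → C_0 is given by ∂[p,q] = [q] − [p].
The resulting 5×10 matrix has rank 4, and its Smith normal form has invariant factors (1,1,1,1).

The boundary map ∂_2: C_2 → C_1 acts by ∂[p,q,r] = [q,r] − [p,r] + [p,q]. For instance
  ∂PQT = QT − PT + PQ,
  ∂PST = ST − PT + PS.
The resulting 10×10 matrix has rank 6, and its Smith normal form has invariant factors (1,1,1,1,1,1).

Boundary ∂_3: C_3 → C_2 sends each 3-simplex σ to the alternating sum Σ_i (−1)^i (σ with its i-th vertex removed). For instance
  ∂QRST = RST − QST + QRT − QRS,
  ∂PQST = QST − PST + PQT − PQS.
This gives a 10×5 integer matrix of rank 4; reducing to Smith normal form yields diagonal entries (1,1,1,1).

Computing H_k = (kernel of ∂_k) / (image of ∂_{k+1}):

  H_0: rank C_0 − rank ∂_1 = 5 − 4 = 1, and the invariant factors of ∂_1 are all 1, so H_0 ≅ Z.
  H_1: rank ker ∂_1 − rank ∂_2 = (10 − 4) − 6 = 0, and the invariant factors of ∂_2 are all 1, so H_1 ≅ 0.
  H_2: rank ker ∂_2 − rank ∂_3 = (10 − 6) − 4 = 0, and the invariant factors of ∂_3 are all 1, so H_2 ≅ 0.
  H_3: rank ker ∂_3 − rank ∂_4 = (5 − 4) − 0 = 1, and there is no ∂_4, so H_3 ≅ Z.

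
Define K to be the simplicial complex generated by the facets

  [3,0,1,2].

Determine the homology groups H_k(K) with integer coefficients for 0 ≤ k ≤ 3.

We work with the vertex ordering 0 < 1 < 2 < 3. The simplices of K, each written with vertices in increasing order, are:

  0-simplices (4): [0], [1], [2], [3]
  1-simplices (6): [0,1], [0,2], [0,3], [1,2], [1,3], [2,3]
  2-simplices (4): [0,1,2], [0,1,3], [0,2,3], [1,2,3]
  3-simplices (1): [0,1,2,3]

giving chain groups C_0 ≅ Z^4, C_1 ≅ Z^6, C_2 ≅ Z^4, C_3 ≅ Z^1.

The boundary map ∂_1: C_1 → C_0 is given by ∂[p,q] = [q] − [p].
The resulting 4×6 matrix has rank 3, and its Smith normal form has invariant factors (1,1,1).

Boundary ∂_2: C_2 → C_1 sends each 2-simplex [p,q,r] to [q,r] − [p,r] + [p,q]. For instance
  ∂[0,1,2] = [1,2] − [0,2] + [0,1],
  ∂[1,2,3] = [2,3] − [1,3] + [1,2].
The resulting 6×4 matrix has rank 3, and its Smith normal form has invariant factors (1,1,1).

∂_3: C_3 → C_2 sends each 3-simplex σ to the alternating sum Σ_i (−1)^i (σ with its i-th vertex removed). For instance
  ∂[0,1,2,3] = [1,2,3] − [0,2,3] + [0,1,3] − [0,1,2].
The 4×1 boundary matrix has rank 1 and Smith normal form diag(1).

Computing H_k = (kernel of ∂_k) / (image of ∂_{k+1}):

  H_0: rank C_0 − rank ∂_1 = 4 − 3 = 1, and the invariant factors of ∂_1 are all 1, so H_0 ≅ Z.
  H_1: rank ker ∂_1 − rank ∂_2 = (6 − 3) − 3 = 0, and the invariant factors of ∂_2 are all 1, so H_1 ≅ 0.
  H_2: rank ker ∂_2 − rank ∂_3 = (4 − 3) − 1 = 0, and the invariant factors of ∂_3 are all 1, so H_2 ≅ 0.
  H_3: rank ker ∂_3 − rank ∂_4 = (1 − 1) − 0 = 0, and there is no ∂_4, so H_3 ≅ 0.

H_0 = Z,  H_1 = 0,  H_2 = 0,  H_3 = 0.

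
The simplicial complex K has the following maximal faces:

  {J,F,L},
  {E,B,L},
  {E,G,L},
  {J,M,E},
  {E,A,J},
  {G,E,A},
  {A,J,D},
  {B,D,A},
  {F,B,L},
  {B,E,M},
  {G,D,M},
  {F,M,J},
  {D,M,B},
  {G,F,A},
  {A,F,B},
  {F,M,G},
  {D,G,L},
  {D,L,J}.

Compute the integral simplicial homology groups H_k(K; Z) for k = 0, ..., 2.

H_0 ≅ Z,  H_1 ≅ Z^2,  H_2 ≅ Z.

Order the vertices as A < B < D < E < F < G < J < L < M. Listing each simplex with vertices in this order, K has dimension 2 with simplices:

  0-simplices (9): A, B, D, E, F, G, J, L, M
  1-simplices (27): AB, AD, AE, AF, AG, AJ, BD, BE, BF, BL, BM, DG, DJ, DL, DM, EG, EJ, EL, EM, FG, FJ, FL, FM, GL, GM, JL, JM
  2-simplices (18): ABD, ABF, ADJ, AEG, AEJ, AFG, BDM, BEL, BEM, BFL, DGL, DGM, DJL, EGL, EJM, FGM, FJL, FJM

giving chain groups C_0 ≅ Z^9, C_1 ≅ Z^27, C_2 ≅ Z^18.

∂_1: C_1 → C_0 sends each edge [p,q] (with p < q) to q − p. For instance
  ∂AD = D − A.
As a 9×27 matrix over Z this has rank 8, with invariant factors (1,1,1,1,1,1,1,1).

∂_2: C_2 → C_1 maps a triangle to the signed sum of its edges. For instance
  ∂AEG = EG − AG + AE,
  ∂FJL = JL − FL + FJ.
This gives a 27×18 integer matrix of rank 17; reducing to Smith normal form yields diagonal entries (1,1,1,1,1,1,1,1,1,1,1,1,1,1,1,1,1).

Now H_k = ker ∂_k / im ∂_{k+1}, so:

  H_0: rank C_0 − rank ∂_1 = 9 − 8 = 1, and the invariant factors of ∂_1 are all 1, so H_0 ≅ Z.
  H_1: rank ker ∂_1 − rank ∂_2 = (27 − 8) − 17 = 2, and the invariant factors of ∂_2 are all 1, so H_1 ≅ Z^2.
  H_2: rank ker ∂_2 − rank ∂_3 = (18 − 17) − 0 = 1, and there is no ∂_3, so H_2 ≅ Z.

As a check, the Euler characteristic is 9 − 27 + 18 = 0, which agrees with 1 − 2 + 1 = 0.
(K is a triangulation of the torus T^2.)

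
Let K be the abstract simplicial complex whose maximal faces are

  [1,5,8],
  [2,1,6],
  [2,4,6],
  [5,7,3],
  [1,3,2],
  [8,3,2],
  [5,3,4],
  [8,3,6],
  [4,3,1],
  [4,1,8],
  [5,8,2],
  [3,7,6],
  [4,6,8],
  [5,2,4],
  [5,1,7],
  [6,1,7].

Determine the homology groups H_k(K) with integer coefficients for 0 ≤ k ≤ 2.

Order the vertices as 1 < 2 < 3 < 4 < 5 < 6 < 7 < 8. Listing each simplex with vertices in this order, K has dimension 2 with simplices:

  0-simplices (8): [1], [2], [3], [4], [5], [6], [7], [8]
  1-simplices (24): (24 of them)
  2-simplices (16): [1,2,3], [1,2,6], [1,3,4], [1,4,8], [1,5,7], [1,5,8], [1,6,7], [2,3,8], [2,4,5], [2,4,6], [2,5,8], [3,4,5], [3,5,7], [3,6,7], [3,6,8], [4,6,8]

giving chain groups C_0 ≅ Z^8, C_1 ≅ Z^24, C_2 ≅ Z^16.

The boundary map ∂_1: C_1 → C_0 sends each edge [p,q] (with p < q) to q − p.
The 8×24 boundary matrix has rank 7 and Smith normal form diag(1,1,1,1,1,1,1).

∂_2: C_2 → C_1 maps a triangle to the signed sum of its edges. For instance
  ∂[3,6,8] = [6,8] − [3,8] + [3,6],
  ∂[3,4,5] = [4,5] − [3,5] + [3,4].
This gives a 24×16 integer matrix of rank 15; reducing to Smith normal form yields diagonal entries (1,1,1,1,1,1,1,1,1,1,1,1,1,1,1).

Reading off H_k = ker ∂_k / im ∂_{k+1}:

  H_0: rank C_0 − rank ∂_1 = 8 − 7 = 1, and the invariant factors of ∂_1 are all 1, so H_0 = Z.
  H_1: rank ker ∂_1 − rank ∂_2 = (24 − 7) − 15 = 2, and the invariant factors of ∂_2 are all 1, so H_1 = Z^2.
  H_2: rank ker ∂_2 − rank ∂_3 = (16 − 15) − 0 = 1, and there is no ∂_3, so H_2 = Z.

As a check, the Euler characteristic is 8 − 24 + 16 = 0, which agrees with 1 − 2 + 1 = 0.

H_0 = Z,  H_1 = Z^2,  H_2 = Z.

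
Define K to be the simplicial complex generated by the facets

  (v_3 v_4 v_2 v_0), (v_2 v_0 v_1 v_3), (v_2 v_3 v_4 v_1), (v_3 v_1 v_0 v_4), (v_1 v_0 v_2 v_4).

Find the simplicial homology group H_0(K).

Fix the vertex order v_0 < v_1 < v_2 < v_3 < v_4 and write every simplex with vertices in increasing order. Then dim K = 3 and the simplices of K are:

  0-simplices (5): [v_0], [v_1], [v_2], [v_3], [v_4]
  1-simplices (10): [v_0,v_1], [v_0,v_2], [v_0,v_3], [v_0,v_4], [v_1,v_2], [v_1,v_3], [v_1,v_4], [v_2,v_3], [v_2,v_4], [v_3,v_4]
  2-simplices (10): [v_0,v_1,v_2], [v_0,v_1,v_3], [v_0,v_1,v_4], [v_0,v_2,v_3], [v_0,v_2,v_4], [v_0,v_3,v_4], [v_1,v_2,v_3], [v_1,v_2,v_4], [v_1,v_3,v_4], [v_2,v_3,v_4]
  3-simplices (5): [v_0,v_1,v_2,v_3], [v_0,v_1,v_2,v_4], [v_0,v_1,v_3,v_4], [v_0,v_2,v_3,v_4], [v_1,v_2,v_3,v_4]

giving chain groups C_0 ≅ Z^5, C_1 ≅ Z^10, C_2 ≅ Z^10, C_3 ≅ Z^5.

∂_1: C_1 → C_0 sends each edge [p,q] (with p < q) to q − p. For instance
  ∂[v_0,v_2] = [v_2] − [v_0].
The 5×10 boundary matrix has rank 4 and Smith normal form diag(1,1,1,1).

The boundary map ∂_2: C_2 → C_1 acts by ∂[p,q,r] = [q,r] − [p,r] + [p,q]. For instance
  ∂[v_1,v_2,v_4] = [v_2,v_4] − [v_1,v_4] + [v_1,v_2],
  ∂[v_1,v_2,v_3] = [v_2,v_3] − [v_1,v_3] + [v_1,v_2].
This gives a 10×10 integer matrix of rank 6; reducing to Smith normal form yields diagonal entries (1,1,1,1,1,1).

Boundary ∂_3: C_3 → C_2 sends each 3-simplex σ to the alternating sum Σ_i (−1)^i (σ with its i-th vertex removed). For instance
  ∂[v_0,v_1,v_3,v_4] = [v_1,v_3,v_4] − [v_0,v_3,v_4] + [v_0,v_1,v_4] − [v_0,v_1,v_3],
  ∂[v_0,v_1,v_2,v_4] = [v_1,v_2,v_4] − [v_0,v_2,v_4] + [v_0,v_1,v_4] − [v_0,v_1,v_2].
This gives a 10×5 integer matrix of rank 4; reducing to Smith normal form yields diagonal entries (1,1,1,1).

Now H_k = ker ∂_k / im ∂_{k+1}, so:

  H_0: rank C_0 − rank ∂_1 = 5 − 4 = 1, and the invariant factors of ∂_1 are all 1, so H_0 = Z.

H_0 = Z.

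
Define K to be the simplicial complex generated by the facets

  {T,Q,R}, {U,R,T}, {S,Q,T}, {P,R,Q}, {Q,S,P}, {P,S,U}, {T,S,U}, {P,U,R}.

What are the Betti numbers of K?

Take the total order P < Q < R < S < T < U on the vertex set. Then K (dimension 2) consists of the simplices:

  0-simplices (6): P, Q, R, S, T, U
  1-simplices (12): PQ, PR, PS, PU, QR, QS, QT, RT, RU, ST, SU, TU
  2-simplices (8): PQR, PQS, PRU, PSU, QRT, QST, RTU, STU

so the chain groups are C_0 ≅ Z^6, C_1 ≅ Z^12, C_2 ≅ Z^8.

The boundary map ∂_1: C_1 → C_0 maps an edge to its endpoints' difference, ∂[p,q] = q − p. For instance
  ∂RU = U − R.
This gives a 6×12 integer matrix of rank 5; reducing to Smith normal form yields diagonal entries (1,1,1,1,1).

The boundary map ∂_2: C_2 → C_1 sends each 2-simplex [p,q,r] to [q,r] − [p,r] + [p,q]. For instance
  ∂PQS = QS − PS + PQ,
  ∂QST = ST − QT + QS.
The resulting 12×8 matrix has rank 7, and its Smith normal form has invariant factors (1,1,1,1,1,1,1).

Computing H_k = (kernel of ∂_k) / (image of ∂_{k+1}):

  H_0: rank C_0 − rank ∂_1 = 6 − 5 = 1, and the invariant factors of ∂_1 are all 1, so H_0 = Z.
  H_1: rank ker ∂_1 − rank ∂_2 = (12 − 5) − 7 = 0, and the invariant factors of ∂_2 are all 1, so H_1 = 0.
  H_2: rank ker ∂_2 − rank ∂_3 = (8 − 7) − 0 = 1, and there is no ∂_3, so H_2 = Z.

(K is a triangulation of the 2-sphere S^2.)

Hence the Betti numbers are b_0 = 1, b_1 = 0, b_2 = 1.

b_0 = 1, b_1 = 0, b_2 = 1.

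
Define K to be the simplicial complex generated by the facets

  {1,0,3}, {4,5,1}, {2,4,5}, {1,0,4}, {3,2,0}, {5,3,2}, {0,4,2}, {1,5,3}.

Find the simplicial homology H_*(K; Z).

K has 6 vertices, 12 edges, 8 triangles.
rank ∂_0 = 0, rank ∂_1 = 5 ⇒ b_0 = 6 − 0 − 5 = 1; all invariant factors of ∂_1 are 1 so no torsion. So H_0 ≅ Z.
rank ∂_1 = 5, rank ∂_2 = 7 ⇒ b_1 = 12 − 5 − 7 = 0; all invariant factors of ∂_2 are 1 so no torsion. So H_1 ≅ 0.
rank ∂_2 = 7, rank ∂_3 = 0 ⇒ b_2 = 8 − 7 − 0 = 1. So H_2 ≅ Z.

H_0 ≅ Z,  H_1 = 0,  H_2 ≅ Z.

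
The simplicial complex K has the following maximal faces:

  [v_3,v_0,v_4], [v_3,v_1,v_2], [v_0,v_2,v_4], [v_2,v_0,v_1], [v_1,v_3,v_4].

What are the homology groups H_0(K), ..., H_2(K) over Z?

H_0 ≅ Z,  H_1 ≅ Z,  H_2 = 0.

Fix the vertex order v_0 < v_1 < v_2 < v_3 < v_4 and write every simplex with vertices in increasing order. Then dim K = 2 and the simplices of K are:

  0-simplices (5): [v_0], [v_1], [v_2], [v_3], [v_4]
  1-simplices (10): [v_0,v_1], [v_0,v_2], [v_0,v_3], [v_0,v_4], [v_1,v_2], [v_1,v_3], [v_1,v_4], [v_2,v_3], [v_2,v_4], [v_3,v_4]
  2-simplices (5): [v_0,v_1,v_2], [v_0,v_2,v_4], [v_0,v_3,v_4], [v_1,v_2,v_3], [v_1,v_3,v_4]

so the chain groups are C_0 ≅ Z^5, C_1 ≅ Z^10, C_2 ≅ Z^5.

The boundary map ∂_1: C_1 → C_0 sends each edge [p,q] (with p < q) to q − p. For instance
  ∂[v_3,v_4] = [v_4] − [v_3].
As a 5×10 matrix over Z this has rank 4, with invariant factors (1,1,1,1).

The boundary map ∂_2: C_2 → C_1 sends each 2-simplex [p,q,r] to [q,r] − [p,r] + [p,q]. For instance
  ∂[v_1,v_2,v_3] = [v_2,v_3] − [v_1,v_3] + [v_1,v_2],
  ∂[v_0,v_1,v_2] = [v_1,v_2] − [v_0,v_2] + [v_0,v_1].
The 10×5 boundary matrix has rank 5 and Smith normal form diag(1,1,1,1,1).

Reading off H_k = ker ∂_k / im ∂_{k+1}:

  H_0: rank C_0 − rank ∂_1 = 5 − 4 = 1, and the invariant factors of ∂_1 are all 1, so H_0 ≅ Z.
  H_1: rank ker ∂_1 − rank ∂_2 = (10 − 4) − 5 = 1, and the invariant factors of ∂_2 are all 1, so H_1 ≅ Z.
  H_2: rank ker ∂_2 − rank ∂_3 = (5 − 5) − 0 = 0, and there is no ∂_3, so H_2 ≅ 0.

(K is a triangulation of the Möbius band.)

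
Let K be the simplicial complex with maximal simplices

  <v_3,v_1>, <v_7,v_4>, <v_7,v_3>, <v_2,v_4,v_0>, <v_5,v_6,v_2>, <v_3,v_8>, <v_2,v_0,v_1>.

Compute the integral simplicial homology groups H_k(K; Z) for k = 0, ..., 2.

H_0 ≅ Z,  H_1 ≅ Z,  H_2 = 0.

Fix the vertex order v_0 < v_1 < v_2 < v_3 < v_4 < v_5 < v_6 < v_7 < v_8 and write every simplex with vertices in increasing order. Then dim K = 2 and the simplices of K are:

  0-simplices (9): [v_0], [v_1], [v_2], [v_3], [v_4], [v_5], [v_6], [v_7], [v_8]
  1-simplices (12): [v_0,v_1], [v_0,v_2], [v_0,v_4], [v_1,v_2], [v_1,v_3], [v_2,v_4], [v_2,v_5], [v_2,v_6], [v_3,v_7], [v_3,v_8], [v_4,v_7], [v_5,v_6]
  2-simplices (3): [v_0,v_1,v_2], [v_0,v_2,v_4], [v_2,v_5,v_6]

giving chain groups C_0 ≅ Z^9, C_1 ≅ Z^12, C_2 ≅ Z^3.

The boundary map ∂_1: C_1 → C_0 is given by ∂[p,q] = [q] − [p]. For instance
  ∂[v_3,v_8] = [v_8] − [v_3].
The resulting 9×12 matrix has rank 8, and its Smith normal form has invariant factors (1,1,1,1,1,1,1,1).

Boundary ∂_2: C_2 → C_1 sends each 2-simplex [p,q,r] to [q,r] − [p,r] + [p,q]. For instance
  ∂[v_2,v_5,v_6] = [v_5,v_6] − [v_2,v_6] + [v_2,v_5],
  ∂[v_0,v_1,v_2] = [v_1,v_2] − [v_0,v_2] + [v_0,v_1].
As a 12×3 matrix over Z this has rank 3, with invariant factors (1,1,1).

From H_k ≅ ker(∂_k) / im(∂_{k+1}) we obtain:

  H_0: rank C_0 − rank ∂_1 = 9 − 8 = 1, and the invariant factors of ∂_1 are all 1, so H_0 ≅ Z.
  H_1: rank ker ∂_1 − rank ∂_2 = (12 − 8) − 3 = 1, and the invariant factors of ∂_2 are all 1, so H_1 ≅ Z.
  H_2: rank ker ∂_2 − rank ∂_3 = (3 − 3) − 0 = 0, and there is no ∂_3, so H_2 ≅ 0.

As a check, the Euler characteristic is 9 − 12 + 3 = 0, which agrees with 1 − 1 + 0 = 0.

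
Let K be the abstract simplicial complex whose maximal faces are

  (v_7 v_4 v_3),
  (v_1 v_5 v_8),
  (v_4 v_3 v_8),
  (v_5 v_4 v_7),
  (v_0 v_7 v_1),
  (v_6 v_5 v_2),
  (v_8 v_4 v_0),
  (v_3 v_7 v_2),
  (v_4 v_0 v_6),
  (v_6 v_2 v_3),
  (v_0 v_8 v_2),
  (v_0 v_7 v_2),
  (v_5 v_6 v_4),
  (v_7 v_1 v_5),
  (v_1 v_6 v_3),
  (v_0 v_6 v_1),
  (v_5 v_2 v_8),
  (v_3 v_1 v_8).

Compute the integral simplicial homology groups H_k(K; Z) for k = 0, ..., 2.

We work with the vertex ordering v_0 < v_1 < v_2 < v_3 < v_4 < v_5 < v_6 < v_7 < v_8. The simplices of K, each written with vertices in increasing order, are:

  0-simplices (9): [v_0], [v_1], [v_2], [v_3], [v_4], [v_5], [v_6], [v_7], [v_8]
  1-simplices (27): (27 of them)
  2-simplices (18): (18 of them)

Hence C_0 ≅ Z^9, C_1 ≅ Z^27, C_2 ≅ Z^18.

Boundary ∂_1: C_1 → C_0 is given by ∂[p,q] = [q] − [p]. For instance
  ∂[v_3,v_6] = [v_6] − [v_3].
The 9×27 boundary matrix has rank 8 and Smith normal form diag(1,1,1,1,1,1,1,1).

The boundary map ∂_2: C_2 → C_1 acts by ∂[p,q,r] = [q,r] − [p,r] + [p,q]. For instance
  ∂[v_3,v_4,v_7] = [v_4,v_7] − [v_3,v_7] + [v_3,v_4],
  ∂[v_0,v_2,v_7] = [v_2,v_7] − [v_0,v_7] + [v_0,v_2].
The 27×18 boundary matrix has rank 17 and Smith normal form diag(1,1,1,1,1,1,1,1,1,1,1,1,1,1,1,1,1).

Now H_k = ker ∂_k / im ∂_{k+1}, so:

  H_0: rank C_0 − rank ∂_1 = 9 − 8 = 1, and the invariant factors of ∂_1 are all 1, so H_0 ≅ Z.
  H_1: rank ker ∂_1 − rank ∂_2 = (27 − 8) − 17 = 2, and the invariant factors of ∂_2 are all 1, so H_1 ≅ Z^2.
  H_2: rank ker ∂_2 − rank ∂_3 = (18 − 17) − 0 = 1, and there is no ∂_3, so H_2 ≅ Z.

(K is a triangulation of the torus T^2.)

H_0 ≅ Z,  H_1 ≅ Z^2,  H_2 ≅ Z.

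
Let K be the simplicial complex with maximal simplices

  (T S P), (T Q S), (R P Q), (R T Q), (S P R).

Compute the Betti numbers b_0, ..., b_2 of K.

K has 5 vertices, 10 edges, 5 triangles.
rank ∂_0 = 0, rank ∂_1 = 4 ⇒ b_0 = 5 − 0 − 4 = 1; all invariant factors of ∂_1 are 1 so no torsion. So H_0 = Z.
rank ∂_1 = 4, rank ∂_2 = 5 ⇒ b_1 = 10 − 4 − 5 = 1; all invariant factors of ∂_2 are 1 so no torsion. So H_1 = Z.
rank ∂_2 = 5, rank ∂_3 = 0 ⇒ b_2 = 5 − 5 − 0 = 0. So H_2 = 0.

b_0 = 1, b_1 = 1, b_2 = 0.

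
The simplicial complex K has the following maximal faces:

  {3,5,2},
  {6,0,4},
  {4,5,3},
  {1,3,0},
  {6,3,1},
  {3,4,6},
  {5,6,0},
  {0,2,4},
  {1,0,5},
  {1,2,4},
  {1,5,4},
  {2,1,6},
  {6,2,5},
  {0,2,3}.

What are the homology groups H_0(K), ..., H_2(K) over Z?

Take the total order 0 < 1 < 2 < 3 < 4 < 5 < 6 on the vertex set. Then K (dimension 2) consists of the simplices:

  0-simplices (7): [0], [1], [2], [3], [4], [5], [6]
  1-simplices (21): [0,1], [0,2], [0,3], [0,4], [0,5], [0,6], [1,2], [1,3], [1,4], [1,5], [1,6], [2,3], [2,4], [2,5], [2,6], [3,4], [3,5], [3,6], [4,5], [4,6], [5,6]
  2-simplices (14): [0,1,3], [0,1,5], [0,2,3], [0,2,4], [0,4,6], [0,5,6], [1,2,4], [1,2,6], [1,3,6], [1,4,5], [2,3,5], [2,5,6], [3,4,5], [3,4,6]

giving chain groups C_0 ≅ Z^7, C_1 ≅ Z^21, C_2 ≅ Z^14.

Boundary ∂_1: C_1 → C_0 is given by ∂[p,q] = [q] − [p].
This gives a 7×21 integer matrix of rank 6; reducing to Smith normal form yields diagonal entries (1,1,1,1,1,1).

∂_2: C_2 → C_1 acts by ∂[p,q,r] = [q,r] − [p,r] + [p,q]. For instance
  ∂[3,4,5] = [4,5] − [3,5] + [3,4],
  ∂[1,2,4] = [2,4] − [1,4] + [1,2].
This gives a 21×14 integer matrix of rank 13; reducing to Smith normal form yields diagonal entries (1,1,1,1,1,1,1,1,1,1,1,1,1).

Now H_k = ker ∂_k / im ∂_{k+1}, so:

  H_0: rank C_0 − rank ∂_1 = 7 − 6 = 1, and the invariant factors of ∂_1 are all 1, so H_0 ≅ Z.
  H_1: rank ker ∂_1 − rank ∂_2 = (21 − 6) − 13 = 2, and the invariant factors of ∂_2 are all 1, so H_1 ≅ Z^2.
  H_2: rank ker ∂_2 − rank ∂_3 = (14 − 13) − 0 = 1, and there is no ∂_3, so H_2 ≅ Z.

As a check, the Euler characteristic is 7 − 21 + 14 = 0, which agrees with 1 − 2 + 1 = 0.
(K is a triangulation of the torus T^2.)

H_0 = Z,  H_1 = Z^2,  H_2 = Z.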